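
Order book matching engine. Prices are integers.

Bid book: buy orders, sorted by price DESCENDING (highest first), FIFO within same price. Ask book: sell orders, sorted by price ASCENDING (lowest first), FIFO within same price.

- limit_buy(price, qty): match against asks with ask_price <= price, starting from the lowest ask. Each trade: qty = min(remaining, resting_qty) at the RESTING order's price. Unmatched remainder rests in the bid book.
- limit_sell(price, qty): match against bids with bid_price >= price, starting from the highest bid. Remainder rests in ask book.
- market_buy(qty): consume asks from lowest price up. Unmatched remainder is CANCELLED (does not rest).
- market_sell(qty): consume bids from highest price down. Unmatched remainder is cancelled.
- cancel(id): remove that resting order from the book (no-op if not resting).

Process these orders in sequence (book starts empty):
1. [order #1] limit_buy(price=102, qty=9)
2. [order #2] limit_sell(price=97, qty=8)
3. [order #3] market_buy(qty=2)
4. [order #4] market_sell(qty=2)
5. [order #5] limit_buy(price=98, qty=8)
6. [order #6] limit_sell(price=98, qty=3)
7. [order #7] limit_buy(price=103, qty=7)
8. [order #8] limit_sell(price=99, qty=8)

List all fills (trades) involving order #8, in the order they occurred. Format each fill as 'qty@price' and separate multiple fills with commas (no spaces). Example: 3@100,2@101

After op 1 [order #1] limit_buy(price=102, qty=9): fills=none; bids=[#1:9@102] asks=[-]
After op 2 [order #2] limit_sell(price=97, qty=8): fills=#1x#2:8@102; bids=[#1:1@102] asks=[-]
After op 3 [order #3] market_buy(qty=2): fills=none; bids=[#1:1@102] asks=[-]
After op 4 [order #4] market_sell(qty=2): fills=#1x#4:1@102; bids=[-] asks=[-]
After op 5 [order #5] limit_buy(price=98, qty=8): fills=none; bids=[#5:8@98] asks=[-]
After op 6 [order #6] limit_sell(price=98, qty=3): fills=#5x#6:3@98; bids=[#5:5@98] asks=[-]
After op 7 [order #7] limit_buy(price=103, qty=7): fills=none; bids=[#7:7@103 #5:5@98] asks=[-]
After op 8 [order #8] limit_sell(price=99, qty=8): fills=#7x#8:7@103; bids=[#5:5@98] asks=[#8:1@99]

Answer: 7@103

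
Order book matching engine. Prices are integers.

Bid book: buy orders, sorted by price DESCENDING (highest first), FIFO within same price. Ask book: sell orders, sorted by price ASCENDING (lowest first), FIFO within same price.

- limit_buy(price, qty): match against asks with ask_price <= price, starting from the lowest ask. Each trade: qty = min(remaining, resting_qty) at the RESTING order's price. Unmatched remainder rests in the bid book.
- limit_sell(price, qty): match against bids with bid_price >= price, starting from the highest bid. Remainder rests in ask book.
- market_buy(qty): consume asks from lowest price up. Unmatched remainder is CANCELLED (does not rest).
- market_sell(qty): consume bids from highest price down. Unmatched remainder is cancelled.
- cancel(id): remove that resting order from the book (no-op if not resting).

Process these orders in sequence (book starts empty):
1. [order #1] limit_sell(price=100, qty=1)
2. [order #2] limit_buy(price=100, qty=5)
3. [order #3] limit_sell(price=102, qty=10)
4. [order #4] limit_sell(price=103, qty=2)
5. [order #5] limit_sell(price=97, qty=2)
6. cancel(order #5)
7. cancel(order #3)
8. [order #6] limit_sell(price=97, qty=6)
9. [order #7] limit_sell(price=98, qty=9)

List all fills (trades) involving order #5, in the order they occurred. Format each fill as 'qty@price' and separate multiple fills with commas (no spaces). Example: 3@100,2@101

Answer: 2@100

Derivation:
After op 1 [order #1] limit_sell(price=100, qty=1): fills=none; bids=[-] asks=[#1:1@100]
After op 2 [order #2] limit_buy(price=100, qty=5): fills=#2x#1:1@100; bids=[#2:4@100] asks=[-]
After op 3 [order #3] limit_sell(price=102, qty=10): fills=none; bids=[#2:4@100] asks=[#3:10@102]
After op 4 [order #4] limit_sell(price=103, qty=2): fills=none; bids=[#2:4@100] asks=[#3:10@102 #4:2@103]
After op 5 [order #5] limit_sell(price=97, qty=2): fills=#2x#5:2@100; bids=[#2:2@100] asks=[#3:10@102 #4:2@103]
After op 6 cancel(order #5): fills=none; bids=[#2:2@100] asks=[#3:10@102 #4:2@103]
After op 7 cancel(order #3): fills=none; bids=[#2:2@100] asks=[#4:2@103]
After op 8 [order #6] limit_sell(price=97, qty=6): fills=#2x#6:2@100; bids=[-] asks=[#6:4@97 #4:2@103]
After op 9 [order #7] limit_sell(price=98, qty=9): fills=none; bids=[-] asks=[#6:4@97 #7:9@98 #4:2@103]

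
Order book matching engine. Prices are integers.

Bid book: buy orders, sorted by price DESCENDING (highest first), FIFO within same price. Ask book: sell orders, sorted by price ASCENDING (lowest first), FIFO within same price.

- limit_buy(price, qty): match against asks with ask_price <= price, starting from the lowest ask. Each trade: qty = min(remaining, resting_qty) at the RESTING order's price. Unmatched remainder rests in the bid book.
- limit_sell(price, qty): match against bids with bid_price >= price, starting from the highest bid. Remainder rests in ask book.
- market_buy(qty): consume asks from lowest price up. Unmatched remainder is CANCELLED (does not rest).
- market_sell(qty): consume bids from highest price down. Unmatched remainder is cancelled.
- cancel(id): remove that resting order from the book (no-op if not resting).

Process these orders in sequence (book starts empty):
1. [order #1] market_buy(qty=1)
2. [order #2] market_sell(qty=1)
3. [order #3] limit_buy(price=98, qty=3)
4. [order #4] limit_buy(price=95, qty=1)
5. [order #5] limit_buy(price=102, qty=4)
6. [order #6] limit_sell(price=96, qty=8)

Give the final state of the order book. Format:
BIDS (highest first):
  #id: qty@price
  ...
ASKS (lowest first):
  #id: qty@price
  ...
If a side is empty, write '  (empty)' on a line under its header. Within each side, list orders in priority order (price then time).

After op 1 [order #1] market_buy(qty=1): fills=none; bids=[-] asks=[-]
After op 2 [order #2] market_sell(qty=1): fills=none; bids=[-] asks=[-]
After op 3 [order #3] limit_buy(price=98, qty=3): fills=none; bids=[#3:3@98] asks=[-]
After op 4 [order #4] limit_buy(price=95, qty=1): fills=none; bids=[#3:3@98 #4:1@95] asks=[-]
After op 5 [order #5] limit_buy(price=102, qty=4): fills=none; bids=[#5:4@102 #3:3@98 #4:1@95] asks=[-]
After op 6 [order #6] limit_sell(price=96, qty=8): fills=#5x#6:4@102 #3x#6:3@98; bids=[#4:1@95] asks=[#6:1@96]

Answer: BIDS (highest first):
  #4: 1@95
ASKS (lowest first):
  #6: 1@96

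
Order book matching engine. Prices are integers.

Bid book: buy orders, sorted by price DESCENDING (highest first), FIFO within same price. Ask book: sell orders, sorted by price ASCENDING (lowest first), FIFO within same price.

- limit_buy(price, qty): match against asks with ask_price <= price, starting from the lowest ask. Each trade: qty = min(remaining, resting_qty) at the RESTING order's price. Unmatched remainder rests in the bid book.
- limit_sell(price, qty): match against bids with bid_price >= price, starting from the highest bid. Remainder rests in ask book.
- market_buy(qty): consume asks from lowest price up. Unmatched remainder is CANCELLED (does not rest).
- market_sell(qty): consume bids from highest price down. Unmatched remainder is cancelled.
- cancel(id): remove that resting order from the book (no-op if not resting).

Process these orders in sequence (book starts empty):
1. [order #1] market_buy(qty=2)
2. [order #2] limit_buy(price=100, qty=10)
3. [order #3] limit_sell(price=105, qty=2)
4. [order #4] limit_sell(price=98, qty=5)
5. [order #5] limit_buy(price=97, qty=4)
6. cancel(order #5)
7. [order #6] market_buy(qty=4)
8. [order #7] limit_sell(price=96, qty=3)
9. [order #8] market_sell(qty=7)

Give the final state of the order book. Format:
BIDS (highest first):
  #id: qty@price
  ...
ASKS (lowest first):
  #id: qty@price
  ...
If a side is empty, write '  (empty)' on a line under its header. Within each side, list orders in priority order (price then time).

After op 1 [order #1] market_buy(qty=2): fills=none; bids=[-] asks=[-]
After op 2 [order #2] limit_buy(price=100, qty=10): fills=none; bids=[#2:10@100] asks=[-]
After op 3 [order #3] limit_sell(price=105, qty=2): fills=none; bids=[#2:10@100] asks=[#3:2@105]
After op 4 [order #4] limit_sell(price=98, qty=5): fills=#2x#4:5@100; bids=[#2:5@100] asks=[#3:2@105]
After op 5 [order #5] limit_buy(price=97, qty=4): fills=none; bids=[#2:5@100 #5:4@97] asks=[#3:2@105]
After op 6 cancel(order #5): fills=none; bids=[#2:5@100] asks=[#3:2@105]
After op 7 [order #6] market_buy(qty=4): fills=#6x#3:2@105; bids=[#2:5@100] asks=[-]
After op 8 [order #7] limit_sell(price=96, qty=3): fills=#2x#7:3@100; bids=[#2:2@100] asks=[-]
After op 9 [order #8] market_sell(qty=7): fills=#2x#8:2@100; bids=[-] asks=[-]

Answer: BIDS (highest first):
  (empty)
ASKS (lowest first):
  (empty)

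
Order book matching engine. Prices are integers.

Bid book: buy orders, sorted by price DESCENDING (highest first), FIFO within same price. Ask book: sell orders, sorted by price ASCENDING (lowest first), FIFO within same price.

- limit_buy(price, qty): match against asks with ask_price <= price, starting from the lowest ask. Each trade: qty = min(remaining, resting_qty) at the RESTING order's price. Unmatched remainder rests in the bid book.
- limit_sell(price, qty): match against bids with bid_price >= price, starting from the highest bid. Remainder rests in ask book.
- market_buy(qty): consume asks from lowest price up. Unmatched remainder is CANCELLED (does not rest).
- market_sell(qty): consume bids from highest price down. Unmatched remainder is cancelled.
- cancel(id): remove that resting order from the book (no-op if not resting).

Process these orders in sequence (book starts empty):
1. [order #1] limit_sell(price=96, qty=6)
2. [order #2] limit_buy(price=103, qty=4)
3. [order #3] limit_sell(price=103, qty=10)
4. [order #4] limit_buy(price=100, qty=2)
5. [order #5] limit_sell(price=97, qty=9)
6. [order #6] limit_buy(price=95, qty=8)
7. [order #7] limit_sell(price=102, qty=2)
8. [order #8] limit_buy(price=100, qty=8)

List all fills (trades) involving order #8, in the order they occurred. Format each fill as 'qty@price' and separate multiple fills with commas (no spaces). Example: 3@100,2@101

Answer: 8@97

Derivation:
After op 1 [order #1] limit_sell(price=96, qty=6): fills=none; bids=[-] asks=[#1:6@96]
After op 2 [order #2] limit_buy(price=103, qty=4): fills=#2x#1:4@96; bids=[-] asks=[#1:2@96]
After op 3 [order #3] limit_sell(price=103, qty=10): fills=none; bids=[-] asks=[#1:2@96 #3:10@103]
After op 4 [order #4] limit_buy(price=100, qty=2): fills=#4x#1:2@96; bids=[-] asks=[#3:10@103]
After op 5 [order #5] limit_sell(price=97, qty=9): fills=none; bids=[-] asks=[#5:9@97 #3:10@103]
After op 6 [order #6] limit_buy(price=95, qty=8): fills=none; bids=[#6:8@95] asks=[#5:9@97 #3:10@103]
After op 7 [order #7] limit_sell(price=102, qty=2): fills=none; bids=[#6:8@95] asks=[#5:9@97 #7:2@102 #3:10@103]
After op 8 [order #8] limit_buy(price=100, qty=8): fills=#8x#5:8@97; bids=[#6:8@95] asks=[#5:1@97 #7:2@102 #3:10@103]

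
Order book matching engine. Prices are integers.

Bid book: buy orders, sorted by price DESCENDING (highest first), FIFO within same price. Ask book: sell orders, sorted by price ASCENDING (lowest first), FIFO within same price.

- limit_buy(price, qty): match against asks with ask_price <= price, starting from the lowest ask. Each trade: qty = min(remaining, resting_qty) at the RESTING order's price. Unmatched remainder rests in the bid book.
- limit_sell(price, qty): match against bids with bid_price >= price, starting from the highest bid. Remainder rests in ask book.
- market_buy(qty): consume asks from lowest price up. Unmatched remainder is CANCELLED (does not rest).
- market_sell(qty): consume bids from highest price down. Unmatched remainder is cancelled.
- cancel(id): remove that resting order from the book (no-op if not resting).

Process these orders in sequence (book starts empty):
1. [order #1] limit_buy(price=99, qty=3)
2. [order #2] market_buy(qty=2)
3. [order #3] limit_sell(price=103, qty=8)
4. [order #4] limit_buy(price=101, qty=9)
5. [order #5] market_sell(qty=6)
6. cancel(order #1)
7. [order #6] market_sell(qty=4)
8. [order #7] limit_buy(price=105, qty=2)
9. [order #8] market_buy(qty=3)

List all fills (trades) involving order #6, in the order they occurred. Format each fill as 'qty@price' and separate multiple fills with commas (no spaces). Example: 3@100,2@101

After op 1 [order #1] limit_buy(price=99, qty=3): fills=none; bids=[#1:3@99] asks=[-]
After op 2 [order #2] market_buy(qty=2): fills=none; bids=[#1:3@99] asks=[-]
After op 3 [order #3] limit_sell(price=103, qty=8): fills=none; bids=[#1:3@99] asks=[#3:8@103]
After op 4 [order #4] limit_buy(price=101, qty=9): fills=none; bids=[#4:9@101 #1:3@99] asks=[#3:8@103]
After op 5 [order #5] market_sell(qty=6): fills=#4x#5:6@101; bids=[#4:3@101 #1:3@99] asks=[#3:8@103]
After op 6 cancel(order #1): fills=none; bids=[#4:3@101] asks=[#3:8@103]
After op 7 [order #6] market_sell(qty=4): fills=#4x#6:3@101; bids=[-] asks=[#3:8@103]
After op 8 [order #7] limit_buy(price=105, qty=2): fills=#7x#3:2@103; bids=[-] asks=[#3:6@103]
After op 9 [order #8] market_buy(qty=3): fills=#8x#3:3@103; bids=[-] asks=[#3:3@103]

Answer: 3@101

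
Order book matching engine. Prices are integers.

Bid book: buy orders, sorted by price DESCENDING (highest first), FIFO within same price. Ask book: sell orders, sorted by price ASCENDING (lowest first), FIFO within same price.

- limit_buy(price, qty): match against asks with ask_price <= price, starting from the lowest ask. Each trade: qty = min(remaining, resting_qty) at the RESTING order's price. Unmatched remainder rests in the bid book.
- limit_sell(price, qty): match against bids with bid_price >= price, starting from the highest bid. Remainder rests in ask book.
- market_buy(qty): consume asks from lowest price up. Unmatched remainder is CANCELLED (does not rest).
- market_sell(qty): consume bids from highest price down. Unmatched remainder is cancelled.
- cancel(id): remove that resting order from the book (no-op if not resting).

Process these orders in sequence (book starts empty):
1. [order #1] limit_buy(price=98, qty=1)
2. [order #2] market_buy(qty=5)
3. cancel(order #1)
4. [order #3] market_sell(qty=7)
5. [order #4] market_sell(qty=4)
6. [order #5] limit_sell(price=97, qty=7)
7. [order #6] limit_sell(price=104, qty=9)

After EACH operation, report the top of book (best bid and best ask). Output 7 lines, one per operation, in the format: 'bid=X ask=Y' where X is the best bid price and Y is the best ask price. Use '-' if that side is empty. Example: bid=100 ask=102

Answer: bid=98 ask=-
bid=98 ask=-
bid=- ask=-
bid=- ask=-
bid=- ask=-
bid=- ask=97
bid=- ask=97

Derivation:
After op 1 [order #1] limit_buy(price=98, qty=1): fills=none; bids=[#1:1@98] asks=[-]
After op 2 [order #2] market_buy(qty=5): fills=none; bids=[#1:1@98] asks=[-]
After op 3 cancel(order #1): fills=none; bids=[-] asks=[-]
After op 4 [order #3] market_sell(qty=7): fills=none; bids=[-] asks=[-]
After op 5 [order #4] market_sell(qty=4): fills=none; bids=[-] asks=[-]
After op 6 [order #5] limit_sell(price=97, qty=7): fills=none; bids=[-] asks=[#5:7@97]
After op 7 [order #6] limit_sell(price=104, qty=9): fills=none; bids=[-] asks=[#5:7@97 #6:9@104]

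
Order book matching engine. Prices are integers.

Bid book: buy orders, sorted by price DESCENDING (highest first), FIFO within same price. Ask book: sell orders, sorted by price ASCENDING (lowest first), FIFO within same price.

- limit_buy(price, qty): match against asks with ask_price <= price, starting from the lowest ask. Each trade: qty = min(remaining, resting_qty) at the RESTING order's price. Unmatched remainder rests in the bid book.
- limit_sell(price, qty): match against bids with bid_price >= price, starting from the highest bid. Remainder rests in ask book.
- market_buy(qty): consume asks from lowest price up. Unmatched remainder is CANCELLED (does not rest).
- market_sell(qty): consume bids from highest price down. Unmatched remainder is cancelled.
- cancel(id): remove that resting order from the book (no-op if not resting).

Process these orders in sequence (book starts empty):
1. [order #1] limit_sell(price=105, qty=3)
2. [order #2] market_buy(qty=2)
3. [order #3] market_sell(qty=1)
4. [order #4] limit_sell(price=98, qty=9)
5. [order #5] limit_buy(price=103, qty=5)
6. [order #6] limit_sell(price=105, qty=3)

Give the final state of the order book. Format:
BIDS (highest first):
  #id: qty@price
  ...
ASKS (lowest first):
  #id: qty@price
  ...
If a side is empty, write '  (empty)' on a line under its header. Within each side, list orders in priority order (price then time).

Answer: BIDS (highest first):
  (empty)
ASKS (lowest first):
  #4: 4@98
  #1: 1@105
  #6: 3@105

Derivation:
After op 1 [order #1] limit_sell(price=105, qty=3): fills=none; bids=[-] asks=[#1:3@105]
After op 2 [order #2] market_buy(qty=2): fills=#2x#1:2@105; bids=[-] asks=[#1:1@105]
After op 3 [order #3] market_sell(qty=1): fills=none; bids=[-] asks=[#1:1@105]
After op 4 [order #4] limit_sell(price=98, qty=9): fills=none; bids=[-] asks=[#4:9@98 #1:1@105]
After op 5 [order #5] limit_buy(price=103, qty=5): fills=#5x#4:5@98; bids=[-] asks=[#4:4@98 #1:1@105]
After op 6 [order #6] limit_sell(price=105, qty=3): fills=none; bids=[-] asks=[#4:4@98 #1:1@105 #6:3@105]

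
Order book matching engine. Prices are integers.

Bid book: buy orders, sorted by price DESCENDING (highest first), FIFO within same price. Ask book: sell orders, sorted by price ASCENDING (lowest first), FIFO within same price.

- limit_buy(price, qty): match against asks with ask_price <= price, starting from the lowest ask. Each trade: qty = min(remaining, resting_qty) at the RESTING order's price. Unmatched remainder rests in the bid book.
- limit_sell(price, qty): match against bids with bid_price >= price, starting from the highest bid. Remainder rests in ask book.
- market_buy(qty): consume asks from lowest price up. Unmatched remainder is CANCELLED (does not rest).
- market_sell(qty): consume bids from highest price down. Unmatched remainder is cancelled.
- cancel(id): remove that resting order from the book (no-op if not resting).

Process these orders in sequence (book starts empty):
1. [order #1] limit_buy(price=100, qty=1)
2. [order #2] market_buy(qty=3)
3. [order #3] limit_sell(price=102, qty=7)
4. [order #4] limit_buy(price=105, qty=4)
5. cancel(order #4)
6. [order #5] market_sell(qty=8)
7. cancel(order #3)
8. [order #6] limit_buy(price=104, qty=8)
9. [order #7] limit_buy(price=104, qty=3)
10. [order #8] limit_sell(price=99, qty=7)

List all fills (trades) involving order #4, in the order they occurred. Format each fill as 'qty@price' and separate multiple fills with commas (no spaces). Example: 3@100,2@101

Answer: 4@102

Derivation:
After op 1 [order #1] limit_buy(price=100, qty=1): fills=none; bids=[#1:1@100] asks=[-]
After op 2 [order #2] market_buy(qty=3): fills=none; bids=[#1:1@100] asks=[-]
After op 3 [order #3] limit_sell(price=102, qty=7): fills=none; bids=[#1:1@100] asks=[#3:7@102]
After op 4 [order #4] limit_buy(price=105, qty=4): fills=#4x#3:4@102; bids=[#1:1@100] asks=[#3:3@102]
After op 5 cancel(order #4): fills=none; bids=[#1:1@100] asks=[#3:3@102]
After op 6 [order #5] market_sell(qty=8): fills=#1x#5:1@100; bids=[-] asks=[#3:3@102]
After op 7 cancel(order #3): fills=none; bids=[-] asks=[-]
After op 8 [order #6] limit_buy(price=104, qty=8): fills=none; bids=[#6:8@104] asks=[-]
After op 9 [order #7] limit_buy(price=104, qty=3): fills=none; bids=[#6:8@104 #7:3@104] asks=[-]
After op 10 [order #8] limit_sell(price=99, qty=7): fills=#6x#8:7@104; bids=[#6:1@104 #7:3@104] asks=[-]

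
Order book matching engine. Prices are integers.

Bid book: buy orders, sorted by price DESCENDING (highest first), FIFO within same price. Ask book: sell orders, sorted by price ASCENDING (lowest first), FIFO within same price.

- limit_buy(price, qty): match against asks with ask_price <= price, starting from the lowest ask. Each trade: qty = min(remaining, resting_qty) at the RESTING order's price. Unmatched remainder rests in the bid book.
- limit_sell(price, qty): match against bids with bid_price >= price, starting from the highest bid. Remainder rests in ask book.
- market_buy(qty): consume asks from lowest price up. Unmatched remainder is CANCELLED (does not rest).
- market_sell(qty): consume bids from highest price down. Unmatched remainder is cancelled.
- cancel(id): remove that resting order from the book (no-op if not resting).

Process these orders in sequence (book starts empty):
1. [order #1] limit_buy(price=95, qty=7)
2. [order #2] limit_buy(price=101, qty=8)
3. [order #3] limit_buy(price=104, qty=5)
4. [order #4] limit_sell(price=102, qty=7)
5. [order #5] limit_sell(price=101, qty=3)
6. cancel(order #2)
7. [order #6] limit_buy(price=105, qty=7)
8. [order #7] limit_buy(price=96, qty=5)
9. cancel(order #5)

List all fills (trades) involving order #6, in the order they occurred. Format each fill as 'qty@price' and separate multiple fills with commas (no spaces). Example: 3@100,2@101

Answer: 2@102

Derivation:
After op 1 [order #1] limit_buy(price=95, qty=7): fills=none; bids=[#1:7@95] asks=[-]
After op 2 [order #2] limit_buy(price=101, qty=8): fills=none; bids=[#2:8@101 #1:7@95] asks=[-]
After op 3 [order #3] limit_buy(price=104, qty=5): fills=none; bids=[#3:5@104 #2:8@101 #1:7@95] asks=[-]
After op 4 [order #4] limit_sell(price=102, qty=7): fills=#3x#4:5@104; bids=[#2:8@101 #1:7@95] asks=[#4:2@102]
After op 5 [order #5] limit_sell(price=101, qty=3): fills=#2x#5:3@101; bids=[#2:5@101 #1:7@95] asks=[#4:2@102]
After op 6 cancel(order #2): fills=none; bids=[#1:7@95] asks=[#4:2@102]
After op 7 [order #6] limit_buy(price=105, qty=7): fills=#6x#4:2@102; bids=[#6:5@105 #1:7@95] asks=[-]
After op 8 [order #7] limit_buy(price=96, qty=5): fills=none; bids=[#6:5@105 #7:5@96 #1:7@95] asks=[-]
After op 9 cancel(order #5): fills=none; bids=[#6:5@105 #7:5@96 #1:7@95] asks=[-]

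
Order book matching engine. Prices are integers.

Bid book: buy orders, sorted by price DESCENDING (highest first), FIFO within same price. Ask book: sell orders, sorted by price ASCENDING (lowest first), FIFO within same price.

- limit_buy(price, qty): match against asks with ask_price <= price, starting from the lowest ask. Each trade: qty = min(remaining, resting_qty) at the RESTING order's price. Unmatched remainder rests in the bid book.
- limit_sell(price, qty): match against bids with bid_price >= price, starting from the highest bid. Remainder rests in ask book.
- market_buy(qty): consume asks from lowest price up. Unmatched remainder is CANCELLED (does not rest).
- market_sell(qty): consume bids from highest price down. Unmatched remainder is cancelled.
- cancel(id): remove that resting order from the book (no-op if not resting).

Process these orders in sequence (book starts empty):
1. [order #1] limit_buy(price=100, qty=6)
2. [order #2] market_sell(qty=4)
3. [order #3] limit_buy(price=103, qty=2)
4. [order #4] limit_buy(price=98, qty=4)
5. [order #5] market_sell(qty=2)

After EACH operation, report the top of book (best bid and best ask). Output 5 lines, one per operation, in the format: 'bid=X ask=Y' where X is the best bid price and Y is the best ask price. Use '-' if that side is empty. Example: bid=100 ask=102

Answer: bid=100 ask=-
bid=100 ask=-
bid=103 ask=-
bid=103 ask=-
bid=100 ask=-

Derivation:
After op 1 [order #1] limit_buy(price=100, qty=6): fills=none; bids=[#1:6@100] asks=[-]
After op 2 [order #2] market_sell(qty=4): fills=#1x#2:4@100; bids=[#1:2@100] asks=[-]
After op 3 [order #3] limit_buy(price=103, qty=2): fills=none; bids=[#3:2@103 #1:2@100] asks=[-]
After op 4 [order #4] limit_buy(price=98, qty=4): fills=none; bids=[#3:2@103 #1:2@100 #4:4@98] asks=[-]
After op 5 [order #5] market_sell(qty=2): fills=#3x#5:2@103; bids=[#1:2@100 #4:4@98] asks=[-]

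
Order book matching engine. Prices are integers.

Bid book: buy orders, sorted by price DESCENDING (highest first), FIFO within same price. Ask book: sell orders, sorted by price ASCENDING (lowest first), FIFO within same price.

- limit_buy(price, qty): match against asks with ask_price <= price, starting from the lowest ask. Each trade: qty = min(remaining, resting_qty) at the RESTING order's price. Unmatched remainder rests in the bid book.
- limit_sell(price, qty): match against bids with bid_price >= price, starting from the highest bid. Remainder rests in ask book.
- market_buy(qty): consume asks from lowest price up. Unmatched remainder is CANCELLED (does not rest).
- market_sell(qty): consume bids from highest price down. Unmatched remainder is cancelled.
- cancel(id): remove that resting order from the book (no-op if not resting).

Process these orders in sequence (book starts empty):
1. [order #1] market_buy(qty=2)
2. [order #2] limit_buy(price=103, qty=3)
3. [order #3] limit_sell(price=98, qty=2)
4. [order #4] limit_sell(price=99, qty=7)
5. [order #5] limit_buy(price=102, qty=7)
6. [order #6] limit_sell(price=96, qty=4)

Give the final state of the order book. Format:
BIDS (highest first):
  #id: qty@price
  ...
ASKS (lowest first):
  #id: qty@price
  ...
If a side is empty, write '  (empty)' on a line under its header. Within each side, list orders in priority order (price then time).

After op 1 [order #1] market_buy(qty=2): fills=none; bids=[-] asks=[-]
After op 2 [order #2] limit_buy(price=103, qty=3): fills=none; bids=[#2:3@103] asks=[-]
After op 3 [order #3] limit_sell(price=98, qty=2): fills=#2x#3:2@103; bids=[#2:1@103] asks=[-]
After op 4 [order #4] limit_sell(price=99, qty=7): fills=#2x#4:1@103; bids=[-] asks=[#4:6@99]
After op 5 [order #5] limit_buy(price=102, qty=7): fills=#5x#4:6@99; bids=[#5:1@102] asks=[-]
After op 6 [order #6] limit_sell(price=96, qty=4): fills=#5x#6:1@102; bids=[-] asks=[#6:3@96]

Answer: BIDS (highest first):
  (empty)
ASKS (lowest first):
  #6: 3@96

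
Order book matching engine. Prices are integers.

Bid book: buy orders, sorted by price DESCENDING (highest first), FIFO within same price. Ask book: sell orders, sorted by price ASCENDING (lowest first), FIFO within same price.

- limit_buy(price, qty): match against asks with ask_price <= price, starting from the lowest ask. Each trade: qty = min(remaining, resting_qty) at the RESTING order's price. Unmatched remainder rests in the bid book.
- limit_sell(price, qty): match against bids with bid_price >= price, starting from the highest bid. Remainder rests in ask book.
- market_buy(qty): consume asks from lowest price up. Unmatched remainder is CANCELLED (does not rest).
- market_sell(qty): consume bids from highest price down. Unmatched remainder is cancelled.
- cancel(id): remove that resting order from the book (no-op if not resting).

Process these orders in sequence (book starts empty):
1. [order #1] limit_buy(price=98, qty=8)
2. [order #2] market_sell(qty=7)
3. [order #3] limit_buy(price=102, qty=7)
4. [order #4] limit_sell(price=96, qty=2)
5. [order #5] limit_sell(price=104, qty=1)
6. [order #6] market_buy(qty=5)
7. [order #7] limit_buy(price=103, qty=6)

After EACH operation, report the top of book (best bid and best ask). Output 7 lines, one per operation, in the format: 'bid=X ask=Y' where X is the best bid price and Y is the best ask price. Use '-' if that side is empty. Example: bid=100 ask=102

Answer: bid=98 ask=-
bid=98 ask=-
bid=102 ask=-
bid=102 ask=-
bid=102 ask=104
bid=102 ask=-
bid=103 ask=-

Derivation:
After op 1 [order #1] limit_buy(price=98, qty=8): fills=none; bids=[#1:8@98] asks=[-]
After op 2 [order #2] market_sell(qty=7): fills=#1x#2:7@98; bids=[#1:1@98] asks=[-]
After op 3 [order #3] limit_buy(price=102, qty=7): fills=none; bids=[#3:7@102 #1:1@98] asks=[-]
After op 4 [order #4] limit_sell(price=96, qty=2): fills=#3x#4:2@102; bids=[#3:5@102 #1:1@98] asks=[-]
After op 5 [order #5] limit_sell(price=104, qty=1): fills=none; bids=[#3:5@102 #1:1@98] asks=[#5:1@104]
After op 6 [order #6] market_buy(qty=5): fills=#6x#5:1@104; bids=[#3:5@102 #1:1@98] asks=[-]
After op 7 [order #7] limit_buy(price=103, qty=6): fills=none; bids=[#7:6@103 #3:5@102 #1:1@98] asks=[-]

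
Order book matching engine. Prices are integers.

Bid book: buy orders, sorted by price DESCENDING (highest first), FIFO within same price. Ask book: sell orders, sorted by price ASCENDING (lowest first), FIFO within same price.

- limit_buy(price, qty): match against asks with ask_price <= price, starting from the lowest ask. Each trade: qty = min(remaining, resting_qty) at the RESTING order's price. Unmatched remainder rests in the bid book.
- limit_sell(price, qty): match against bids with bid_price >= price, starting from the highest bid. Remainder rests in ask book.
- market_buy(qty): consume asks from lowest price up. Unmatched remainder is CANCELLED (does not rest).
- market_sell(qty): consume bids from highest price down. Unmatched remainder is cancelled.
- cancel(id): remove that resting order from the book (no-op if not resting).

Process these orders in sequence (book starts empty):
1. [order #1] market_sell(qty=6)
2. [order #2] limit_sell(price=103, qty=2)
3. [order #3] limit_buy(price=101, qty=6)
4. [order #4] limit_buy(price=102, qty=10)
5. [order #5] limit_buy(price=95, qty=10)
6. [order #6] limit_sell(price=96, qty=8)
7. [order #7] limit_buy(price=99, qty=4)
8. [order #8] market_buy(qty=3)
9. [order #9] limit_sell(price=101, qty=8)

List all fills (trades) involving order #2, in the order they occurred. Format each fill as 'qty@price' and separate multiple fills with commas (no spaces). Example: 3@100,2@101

Answer: 2@103

Derivation:
After op 1 [order #1] market_sell(qty=6): fills=none; bids=[-] asks=[-]
After op 2 [order #2] limit_sell(price=103, qty=2): fills=none; bids=[-] asks=[#2:2@103]
After op 3 [order #3] limit_buy(price=101, qty=6): fills=none; bids=[#3:6@101] asks=[#2:2@103]
After op 4 [order #4] limit_buy(price=102, qty=10): fills=none; bids=[#4:10@102 #3:6@101] asks=[#2:2@103]
After op 5 [order #5] limit_buy(price=95, qty=10): fills=none; bids=[#4:10@102 #3:6@101 #5:10@95] asks=[#2:2@103]
After op 6 [order #6] limit_sell(price=96, qty=8): fills=#4x#6:8@102; bids=[#4:2@102 #3:6@101 #5:10@95] asks=[#2:2@103]
After op 7 [order #7] limit_buy(price=99, qty=4): fills=none; bids=[#4:2@102 #3:6@101 #7:4@99 #5:10@95] asks=[#2:2@103]
After op 8 [order #8] market_buy(qty=3): fills=#8x#2:2@103; bids=[#4:2@102 #3:6@101 #7:4@99 #5:10@95] asks=[-]
After op 9 [order #9] limit_sell(price=101, qty=8): fills=#4x#9:2@102 #3x#9:6@101; bids=[#7:4@99 #5:10@95] asks=[-]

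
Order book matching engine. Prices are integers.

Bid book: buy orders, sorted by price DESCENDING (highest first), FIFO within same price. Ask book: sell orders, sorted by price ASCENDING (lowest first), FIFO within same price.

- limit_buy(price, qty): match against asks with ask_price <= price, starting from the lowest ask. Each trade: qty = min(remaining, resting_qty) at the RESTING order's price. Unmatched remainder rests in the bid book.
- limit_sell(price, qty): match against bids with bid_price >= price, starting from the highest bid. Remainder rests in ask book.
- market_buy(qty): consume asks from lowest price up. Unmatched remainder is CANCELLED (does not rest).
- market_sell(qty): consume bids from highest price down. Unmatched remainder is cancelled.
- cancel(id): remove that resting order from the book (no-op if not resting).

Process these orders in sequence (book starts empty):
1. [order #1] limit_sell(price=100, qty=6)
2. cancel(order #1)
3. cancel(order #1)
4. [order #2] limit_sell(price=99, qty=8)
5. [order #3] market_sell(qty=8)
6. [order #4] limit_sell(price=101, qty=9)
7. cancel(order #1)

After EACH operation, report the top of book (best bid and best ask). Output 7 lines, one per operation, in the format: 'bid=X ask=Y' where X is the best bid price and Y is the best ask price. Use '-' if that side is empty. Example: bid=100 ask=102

After op 1 [order #1] limit_sell(price=100, qty=6): fills=none; bids=[-] asks=[#1:6@100]
After op 2 cancel(order #1): fills=none; bids=[-] asks=[-]
After op 3 cancel(order #1): fills=none; bids=[-] asks=[-]
After op 4 [order #2] limit_sell(price=99, qty=8): fills=none; bids=[-] asks=[#2:8@99]
After op 5 [order #3] market_sell(qty=8): fills=none; bids=[-] asks=[#2:8@99]
After op 6 [order #4] limit_sell(price=101, qty=9): fills=none; bids=[-] asks=[#2:8@99 #4:9@101]
After op 7 cancel(order #1): fills=none; bids=[-] asks=[#2:8@99 #4:9@101]

Answer: bid=- ask=100
bid=- ask=-
bid=- ask=-
bid=- ask=99
bid=- ask=99
bid=- ask=99
bid=- ask=99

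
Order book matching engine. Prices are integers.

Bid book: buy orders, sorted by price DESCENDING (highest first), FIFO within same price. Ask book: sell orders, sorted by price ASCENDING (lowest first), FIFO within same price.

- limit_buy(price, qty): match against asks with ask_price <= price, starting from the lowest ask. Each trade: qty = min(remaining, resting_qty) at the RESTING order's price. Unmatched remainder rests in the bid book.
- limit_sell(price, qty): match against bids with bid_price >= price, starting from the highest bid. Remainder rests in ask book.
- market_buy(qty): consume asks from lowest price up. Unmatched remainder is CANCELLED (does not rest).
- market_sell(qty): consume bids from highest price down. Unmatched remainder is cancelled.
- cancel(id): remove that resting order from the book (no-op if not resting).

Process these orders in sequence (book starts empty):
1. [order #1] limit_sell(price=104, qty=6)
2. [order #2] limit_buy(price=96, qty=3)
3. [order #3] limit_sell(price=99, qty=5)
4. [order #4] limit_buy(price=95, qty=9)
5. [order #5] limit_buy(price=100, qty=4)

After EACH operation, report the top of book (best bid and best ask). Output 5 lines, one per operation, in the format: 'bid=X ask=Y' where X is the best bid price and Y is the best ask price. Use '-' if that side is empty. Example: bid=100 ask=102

Answer: bid=- ask=104
bid=96 ask=104
bid=96 ask=99
bid=96 ask=99
bid=96 ask=99

Derivation:
After op 1 [order #1] limit_sell(price=104, qty=6): fills=none; bids=[-] asks=[#1:6@104]
After op 2 [order #2] limit_buy(price=96, qty=3): fills=none; bids=[#2:3@96] asks=[#1:6@104]
After op 3 [order #3] limit_sell(price=99, qty=5): fills=none; bids=[#2:3@96] asks=[#3:5@99 #1:6@104]
After op 4 [order #4] limit_buy(price=95, qty=9): fills=none; bids=[#2:3@96 #4:9@95] asks=[#3:5@99 #1:6@104]
After op 5 [order #5] limit_buy(price=100, qty=4): fills=#5x#3:4@99; bids=[#2:3@96 #4:9@95] asks=[#3:1@99 #1:6@104]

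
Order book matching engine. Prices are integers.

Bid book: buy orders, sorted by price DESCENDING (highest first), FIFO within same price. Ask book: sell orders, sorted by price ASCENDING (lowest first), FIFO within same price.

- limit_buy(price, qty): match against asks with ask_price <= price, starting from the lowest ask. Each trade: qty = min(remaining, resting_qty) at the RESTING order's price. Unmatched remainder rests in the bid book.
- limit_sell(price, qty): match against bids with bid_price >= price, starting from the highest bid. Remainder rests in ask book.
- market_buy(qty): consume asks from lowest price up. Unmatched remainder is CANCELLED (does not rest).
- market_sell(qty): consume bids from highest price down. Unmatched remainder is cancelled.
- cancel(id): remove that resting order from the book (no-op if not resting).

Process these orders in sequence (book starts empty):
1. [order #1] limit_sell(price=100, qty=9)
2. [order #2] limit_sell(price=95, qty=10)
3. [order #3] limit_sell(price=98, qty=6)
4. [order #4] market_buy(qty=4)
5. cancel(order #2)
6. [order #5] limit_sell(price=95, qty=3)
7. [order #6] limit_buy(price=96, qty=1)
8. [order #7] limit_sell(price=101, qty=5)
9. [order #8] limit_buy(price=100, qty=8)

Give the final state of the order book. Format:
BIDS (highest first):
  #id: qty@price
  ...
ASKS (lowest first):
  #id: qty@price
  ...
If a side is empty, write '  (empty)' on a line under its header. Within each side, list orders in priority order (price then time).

After op 1 [order #1] limit_sell(price=100, qty=9): fills=none; bids=[-] asks=[#1:9@100]
After op 2 [order #2] limit_sell(price=95, qty=10): fills=none; bids=[-] asks=[#2:10@95 #1:9@100]
After op 3 [order #3] limit_sell(price=98, qty=6): fills=none; bids=[-] asks=[#2:10@95 #3:6@98 #1:9@100]
After op 4 [order #4] market_buy(qty=4): fills=#4x#2:4@95; bids=[-] asks=[#2:6@95 #3:6@98 #1:9@100]
After op 5 cancel(order #2): fills=none; bids=[-] asks=[#3:6@98 #1:9@100]
After op 6 [order #5] limit_sell(price=95, qty=3): fills=none; bids=[-] asks=[#5:3@95 #3:6@98 #1:9@100]
After op 7 [order #6] limit_buy(price=96, qty=1): fills=#6x#5:1@95; bids=[-] asks=[#5:2@95 #3:6@98 #1:9@100]
After op 8 [order #7] limit_sell(price=101, qty=5): fills=none; bids=[-] asks=[#5:2@95 #3:6@98 #1:9@100 #7:5@101]
After op 9 [order #8] limit_buy(price=100, qty=8): fills=#8x#5:2@95 #8x#3:6@98; bids=[-] asks=[#1:9@100 #7:5@101]

Answer: BIDS (highest first):
  (empty)
ASKS (lowest first):
  #1: 9@100
  #7: 5@101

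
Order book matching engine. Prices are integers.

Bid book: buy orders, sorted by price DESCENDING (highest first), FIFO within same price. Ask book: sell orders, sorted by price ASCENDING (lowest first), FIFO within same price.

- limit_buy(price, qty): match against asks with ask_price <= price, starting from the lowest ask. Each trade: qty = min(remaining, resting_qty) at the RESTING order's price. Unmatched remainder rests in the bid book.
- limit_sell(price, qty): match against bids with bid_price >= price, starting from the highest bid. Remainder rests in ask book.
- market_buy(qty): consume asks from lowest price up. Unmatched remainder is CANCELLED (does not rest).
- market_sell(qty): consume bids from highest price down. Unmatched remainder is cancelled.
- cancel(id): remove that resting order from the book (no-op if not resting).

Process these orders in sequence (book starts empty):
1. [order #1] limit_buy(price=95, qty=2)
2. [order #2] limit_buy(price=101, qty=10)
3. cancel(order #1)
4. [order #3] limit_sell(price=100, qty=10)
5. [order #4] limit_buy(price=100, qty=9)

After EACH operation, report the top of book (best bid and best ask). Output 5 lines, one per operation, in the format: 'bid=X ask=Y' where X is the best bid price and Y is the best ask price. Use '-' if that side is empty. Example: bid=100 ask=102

After op 1 [order #1] limit_buy(price=95, qty=2): fills=none; bids=[#1:2@95] asks=[-]
After op 2 [order #2] limit_buy(price=101, qty=10): fills=none; bids=[#2:10@101 #1:2@95] asks=[-]
After op 3 cancel(order #1): fills=none; bids=[#2:10@101] asks=[-]
After op 4 [order #3] limit_sell(price=100, qty=10): fills=#2x#3:10@101; bids=[-] asks=[-]
After op 5 [order #4] limit_buy(price=100, qty=9): fills=none; bids=[#4:9@100] asks=[-]

Answer: bid=95 ask=-
bid=101 ask=-
bid=101 ask=-
bid=- ask=-
bid=100 ask=-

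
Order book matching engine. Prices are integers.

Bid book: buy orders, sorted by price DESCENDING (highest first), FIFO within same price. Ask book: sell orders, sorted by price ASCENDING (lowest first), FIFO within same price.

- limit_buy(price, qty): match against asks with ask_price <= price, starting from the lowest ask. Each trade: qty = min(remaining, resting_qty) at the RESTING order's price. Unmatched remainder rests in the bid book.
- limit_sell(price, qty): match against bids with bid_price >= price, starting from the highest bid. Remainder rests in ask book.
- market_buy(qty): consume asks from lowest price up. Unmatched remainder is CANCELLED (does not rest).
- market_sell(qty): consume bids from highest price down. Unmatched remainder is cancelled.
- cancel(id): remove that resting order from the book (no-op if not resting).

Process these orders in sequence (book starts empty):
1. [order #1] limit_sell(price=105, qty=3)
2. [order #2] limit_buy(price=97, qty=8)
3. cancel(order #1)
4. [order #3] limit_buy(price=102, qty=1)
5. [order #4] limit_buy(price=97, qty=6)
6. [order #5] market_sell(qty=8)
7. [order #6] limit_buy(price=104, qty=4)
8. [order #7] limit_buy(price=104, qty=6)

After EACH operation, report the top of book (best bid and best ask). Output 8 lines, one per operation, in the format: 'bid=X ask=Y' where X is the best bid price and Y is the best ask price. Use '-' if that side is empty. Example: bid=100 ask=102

After op 1 [order #1] limit_sell(price=105, qty=3): fills=none; bids=[-] asks=[#1:3@105]
After op 2 [order #2] limit_buy(price=97, qty=8): fills=none; bids=[#2:8@97] asks=[#1:3@105]
After op 3 cancel(order #1): fills=none; bids=[#2:8@97] asks=[-]
After op 4 [order #3] limit_buy(price=102, qty=1): fills=none; bids=[#3:1@102 #2:8@97] asks=[-]
After op 5 [order #4] limit_buy(price=97, qty=6): fills=none; bids=[#3:1@102 #2:8@97 #4:6@97] asks=[-]
After op 6 [order #5] market_sell(qty=8): fills=#3x#5:1@102 #2x#5:7@97; bids=[#2:1@97 #4:6@97] asks=[-]
After op 7 [order #6] limit_buy(price=104, qty=4): fills=none; bids=[#6:4@104 #2:1@97 #4:6@97] asks=[-]
After op 8 [order #7] limit_buy(price=104, qty=6): fills=none; bids=[#6:4@104 #7:6@104 #2:1@97 #4:6@97] asks=[-]

Answer: bid=- ask=105
bid=97 ask=105
bid=97 ask=-
bid=102 ask=-
bid=102 ask=-
bid=97 ask=-
bid=104 ask=-
bid=104 ask=-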